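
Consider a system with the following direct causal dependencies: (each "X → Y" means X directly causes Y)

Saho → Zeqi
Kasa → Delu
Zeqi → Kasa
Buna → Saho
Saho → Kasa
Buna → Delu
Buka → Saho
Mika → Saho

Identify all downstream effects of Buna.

Delu, Kasa, Saho, Zeqi

Direct effects: Saho, Delu.
2 steps out: Zeqi, Kasa.
Not reachable from it: Buka, Mika.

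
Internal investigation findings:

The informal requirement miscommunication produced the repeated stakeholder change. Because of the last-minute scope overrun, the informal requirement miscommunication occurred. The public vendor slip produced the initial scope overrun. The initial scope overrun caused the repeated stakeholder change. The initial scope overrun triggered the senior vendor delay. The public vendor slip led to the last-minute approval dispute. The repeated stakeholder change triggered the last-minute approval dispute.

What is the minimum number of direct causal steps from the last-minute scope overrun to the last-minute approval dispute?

3

Shortest chain: the last-minute scope overrun → the informal requirement miscommunication → the repeated stakeholder change → the last-minute approval dispute.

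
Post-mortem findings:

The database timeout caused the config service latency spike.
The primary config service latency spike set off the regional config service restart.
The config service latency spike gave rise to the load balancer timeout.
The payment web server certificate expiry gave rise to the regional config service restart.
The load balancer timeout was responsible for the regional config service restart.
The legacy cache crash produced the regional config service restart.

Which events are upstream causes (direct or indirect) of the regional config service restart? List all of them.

Immediate causes of the regional config service restart: the legacy cache crash, the payment web server certificate expiry, the primary config service latency spike, the load balancer timeout.
Further upstream: the database timeout, the config service latency spike.

the config service latency spike, the database timeout, the legacy cache crash, the load balancer timeout, the payment web server certificate expiry, the primary config service latency spike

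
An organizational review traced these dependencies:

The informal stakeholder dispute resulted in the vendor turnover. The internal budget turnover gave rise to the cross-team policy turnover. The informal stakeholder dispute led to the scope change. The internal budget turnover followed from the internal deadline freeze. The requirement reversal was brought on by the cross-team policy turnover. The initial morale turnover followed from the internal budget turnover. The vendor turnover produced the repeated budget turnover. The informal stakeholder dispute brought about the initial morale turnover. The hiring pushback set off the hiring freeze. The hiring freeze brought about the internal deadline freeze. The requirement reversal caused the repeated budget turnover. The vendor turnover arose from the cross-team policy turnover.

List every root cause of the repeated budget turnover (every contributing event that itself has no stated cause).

the hiring pushback, the informal stakeholder dispute

Tracing upstream from the repeated budget turnover: the repeated budget turnover ← the requirement reversal ← the cross-team policy turnover ← the internal budget turnover ← the internal deadline freeze ← the hiring freeze ← the hiring pushback.
A separate upstream branch: the repeated budget turnover ← the vendor turnover ← the informal stakeholder dispute.
Each of those chain origins has no stated cause.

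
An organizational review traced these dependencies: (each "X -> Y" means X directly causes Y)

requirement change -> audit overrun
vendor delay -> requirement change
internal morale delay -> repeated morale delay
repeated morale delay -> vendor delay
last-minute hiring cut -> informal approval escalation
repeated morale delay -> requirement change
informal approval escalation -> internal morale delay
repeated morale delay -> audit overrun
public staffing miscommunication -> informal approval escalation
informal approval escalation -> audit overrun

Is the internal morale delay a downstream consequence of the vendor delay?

No

The vendor delay leads to the requirement change, the audit overrun; the internal morale delay is not among them.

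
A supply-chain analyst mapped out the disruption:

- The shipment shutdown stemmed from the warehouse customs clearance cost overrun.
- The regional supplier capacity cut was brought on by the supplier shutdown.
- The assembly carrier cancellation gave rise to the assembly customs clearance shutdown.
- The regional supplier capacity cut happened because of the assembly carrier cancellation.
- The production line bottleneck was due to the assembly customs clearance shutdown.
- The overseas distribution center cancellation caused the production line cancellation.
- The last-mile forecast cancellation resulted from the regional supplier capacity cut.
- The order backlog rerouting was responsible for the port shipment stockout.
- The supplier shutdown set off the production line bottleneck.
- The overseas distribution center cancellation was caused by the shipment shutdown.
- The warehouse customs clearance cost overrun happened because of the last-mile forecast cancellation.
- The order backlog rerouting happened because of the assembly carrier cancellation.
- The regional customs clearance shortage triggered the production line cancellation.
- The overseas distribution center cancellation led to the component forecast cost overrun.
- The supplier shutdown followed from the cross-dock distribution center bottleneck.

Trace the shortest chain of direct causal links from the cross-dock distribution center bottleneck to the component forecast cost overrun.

the cross-dock distribution center bottleneck → the supplier shutdown
the supplier shutdown → the regional supplier capacity cut
the regional supplier capacity cut → the last-mile forecast cancellation
the last-mile forecast cancellation → the warehouse customs clearance cost overrun
the warehouse customs clearance cost overrun → the shipment shutdown
the shipment shutdown → the overseas distribution center cancellation
the overseas distribution center cancellation → the component forecast cost overrun
Length: 7 steps.

the cross-dock distribution center bottleneck → the supplier shutdown → the regional supplier capacity cut → the last-mile forecast cancellation → the warehouse customs clearance cost overrun → the shipment shutdown → the overseas distribution center cancellation → the component forecast cost overrun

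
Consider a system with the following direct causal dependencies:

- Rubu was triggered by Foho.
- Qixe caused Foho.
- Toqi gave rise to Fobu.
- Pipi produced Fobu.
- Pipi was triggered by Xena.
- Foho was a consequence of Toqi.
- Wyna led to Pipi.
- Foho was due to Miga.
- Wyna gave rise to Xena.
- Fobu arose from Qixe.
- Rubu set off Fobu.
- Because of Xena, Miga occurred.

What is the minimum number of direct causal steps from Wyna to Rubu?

4

Shortest chain: Wyna → Xena → Miga → Foho → Rubu.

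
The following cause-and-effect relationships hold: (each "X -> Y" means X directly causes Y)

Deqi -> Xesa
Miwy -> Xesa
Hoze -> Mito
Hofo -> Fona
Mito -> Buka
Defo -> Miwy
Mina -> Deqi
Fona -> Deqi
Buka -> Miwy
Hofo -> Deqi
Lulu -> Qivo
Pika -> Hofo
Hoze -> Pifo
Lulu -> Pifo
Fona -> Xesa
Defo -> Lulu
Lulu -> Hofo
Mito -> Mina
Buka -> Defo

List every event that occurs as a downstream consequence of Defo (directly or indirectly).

Direct effects: Miwy, Lulu.
2 steps out: Qivo, Pifo, Hofo, Xesa.
3 steps out: Fona, Deqi.
Not reachable from it: Hoze, Mito, Buka, Mina, Pika.

Deqi, Fona, Hofo, Lulu, Miwy, Pifo, Qivo, Xesa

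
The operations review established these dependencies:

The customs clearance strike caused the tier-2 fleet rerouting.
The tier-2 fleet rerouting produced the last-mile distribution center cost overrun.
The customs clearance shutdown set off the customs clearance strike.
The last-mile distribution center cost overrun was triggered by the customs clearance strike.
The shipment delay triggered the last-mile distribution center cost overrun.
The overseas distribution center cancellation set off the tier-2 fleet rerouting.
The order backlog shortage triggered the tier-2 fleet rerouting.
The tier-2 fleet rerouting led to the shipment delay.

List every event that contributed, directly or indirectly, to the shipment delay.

Immediate cause of the shipment delay: the tier-2 fleet rerouting.
Further upstream: the overseas distribution center cancellation, the customs clearance shutdown, the customs clearance strike, the order backlog shortage.

the customs clearance shutdown, the customs clearance strike, the order backlog shortage, the overseas distribution center cancellation, the tier-2 fleet rerouting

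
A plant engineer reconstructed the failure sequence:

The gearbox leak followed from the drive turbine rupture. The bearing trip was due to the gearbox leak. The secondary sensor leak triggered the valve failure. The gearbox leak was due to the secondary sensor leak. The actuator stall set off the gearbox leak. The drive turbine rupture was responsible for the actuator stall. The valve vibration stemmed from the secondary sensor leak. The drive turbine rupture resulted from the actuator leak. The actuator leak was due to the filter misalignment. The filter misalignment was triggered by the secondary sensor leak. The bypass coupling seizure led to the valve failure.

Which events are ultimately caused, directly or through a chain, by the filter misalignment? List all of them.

the actuator leak, the actuator stall, the bearing trip, the drive turbine rupture, the gearbox leak

Direct effects: the actuator leak.
2 steps out: the drive turbine rupture.
3 steps out: the actuator stall, the gearbox leak.
4 steps out: the bearing trip.
Not reachable from it: the bypass coupling seizure, the secondary sensor leak, the valve vibration, the valve failure.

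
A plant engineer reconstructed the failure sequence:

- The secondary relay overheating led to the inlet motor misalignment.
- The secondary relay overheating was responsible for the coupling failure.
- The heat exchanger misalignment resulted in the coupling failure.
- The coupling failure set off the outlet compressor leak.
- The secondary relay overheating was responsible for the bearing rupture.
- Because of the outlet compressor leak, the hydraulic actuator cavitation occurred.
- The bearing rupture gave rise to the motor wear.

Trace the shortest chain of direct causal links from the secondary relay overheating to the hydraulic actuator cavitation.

the secondary relay overheating → the coupling failure
the coupling failure → the outlet compressor leak
the outlet compressor leak → the hydraulic actuator cavitation
Length: 3 steps.

the secondary relay overheating → the coupling failure → the outlet compressor leak → the hydraulic actuator cavitation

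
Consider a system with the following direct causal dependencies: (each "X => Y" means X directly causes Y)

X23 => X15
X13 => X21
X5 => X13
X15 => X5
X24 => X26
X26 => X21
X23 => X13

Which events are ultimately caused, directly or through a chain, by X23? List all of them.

Direct effects: X15, X13.
2 steps out: X5, X21.
Not reachable from it: X24, X26.

X13, X15, X21, X5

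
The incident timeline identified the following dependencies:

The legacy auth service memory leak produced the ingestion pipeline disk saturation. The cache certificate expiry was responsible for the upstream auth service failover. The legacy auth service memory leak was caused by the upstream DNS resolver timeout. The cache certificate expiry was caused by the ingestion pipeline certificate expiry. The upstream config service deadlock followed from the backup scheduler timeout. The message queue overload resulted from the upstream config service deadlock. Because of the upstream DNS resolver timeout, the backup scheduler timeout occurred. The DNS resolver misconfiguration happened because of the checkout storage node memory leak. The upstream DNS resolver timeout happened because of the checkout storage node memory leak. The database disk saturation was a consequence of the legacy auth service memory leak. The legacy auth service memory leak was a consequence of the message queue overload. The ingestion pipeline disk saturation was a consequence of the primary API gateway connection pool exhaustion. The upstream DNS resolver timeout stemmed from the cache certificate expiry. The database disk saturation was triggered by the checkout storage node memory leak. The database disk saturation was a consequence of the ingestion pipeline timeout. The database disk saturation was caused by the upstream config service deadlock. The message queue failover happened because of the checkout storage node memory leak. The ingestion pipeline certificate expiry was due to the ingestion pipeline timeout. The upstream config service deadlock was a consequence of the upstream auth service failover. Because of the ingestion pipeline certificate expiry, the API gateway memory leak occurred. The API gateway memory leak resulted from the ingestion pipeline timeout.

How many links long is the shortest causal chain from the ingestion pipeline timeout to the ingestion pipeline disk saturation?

5

Shortest chain: the ingestion pipeline timeout → the ingestion pipeline certificate expiry → the cache certificate expiry → the upstream DNS resolver timeout → the legacy auth service memory leak → the ingestion pipeline disk saturation.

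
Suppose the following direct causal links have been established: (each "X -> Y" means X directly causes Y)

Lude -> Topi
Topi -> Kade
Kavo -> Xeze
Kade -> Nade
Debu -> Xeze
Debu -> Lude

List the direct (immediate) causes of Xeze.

Debu, Kavo

Debu, Kavo → Xeze with nothing further upstream stated.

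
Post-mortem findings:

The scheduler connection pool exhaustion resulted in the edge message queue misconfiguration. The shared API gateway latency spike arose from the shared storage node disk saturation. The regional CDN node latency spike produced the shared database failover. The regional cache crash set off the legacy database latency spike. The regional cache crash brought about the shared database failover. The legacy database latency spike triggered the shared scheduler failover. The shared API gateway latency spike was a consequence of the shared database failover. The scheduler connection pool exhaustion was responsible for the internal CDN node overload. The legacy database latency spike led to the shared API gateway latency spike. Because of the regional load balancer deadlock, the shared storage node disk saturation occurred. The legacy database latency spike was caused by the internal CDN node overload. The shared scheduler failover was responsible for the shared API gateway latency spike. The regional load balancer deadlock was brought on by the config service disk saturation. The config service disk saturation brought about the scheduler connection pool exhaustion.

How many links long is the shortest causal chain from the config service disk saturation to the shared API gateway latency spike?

Shortest chain: the config service disk saturation → the regional load balancer deadlock → the shared storage node disk saturation → the shared API gateway latency spike.

3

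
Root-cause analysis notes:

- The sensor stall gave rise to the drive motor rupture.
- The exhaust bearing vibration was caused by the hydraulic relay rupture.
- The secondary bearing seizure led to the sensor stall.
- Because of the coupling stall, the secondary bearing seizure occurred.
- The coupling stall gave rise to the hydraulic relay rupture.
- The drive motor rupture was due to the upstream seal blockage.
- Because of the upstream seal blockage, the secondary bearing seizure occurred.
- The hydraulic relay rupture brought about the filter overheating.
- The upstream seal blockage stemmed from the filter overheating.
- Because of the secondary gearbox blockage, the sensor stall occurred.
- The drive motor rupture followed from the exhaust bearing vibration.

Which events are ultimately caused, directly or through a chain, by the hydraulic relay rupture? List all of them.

the drive motor rupture, the exhaust bearing vibration, the filter overheating, the secondary bearing seizure, the sensor stall, the upstream seal blockage

Direct effects: the exhaust bearing vibration, the filter overheating.
2 steps out: the upstream seal blockage, the drive motor rupture.
3 steps out: the secondary bearing seizure.
4 steps out: the sensor stall.
Not reachable from it: the coupling stall, the secondary gearbox blockage.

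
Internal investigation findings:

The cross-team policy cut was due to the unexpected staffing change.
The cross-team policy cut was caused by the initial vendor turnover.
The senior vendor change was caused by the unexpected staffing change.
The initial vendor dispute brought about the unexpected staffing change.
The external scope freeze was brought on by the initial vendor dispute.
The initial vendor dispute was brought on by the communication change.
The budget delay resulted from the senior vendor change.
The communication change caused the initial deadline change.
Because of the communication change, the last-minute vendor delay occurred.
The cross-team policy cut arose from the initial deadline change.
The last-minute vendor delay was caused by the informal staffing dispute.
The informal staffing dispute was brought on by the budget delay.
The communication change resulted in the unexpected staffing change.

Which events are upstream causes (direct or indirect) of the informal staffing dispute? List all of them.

the budget delay, the communication change, the initial vendor dispute, the senior vendor change, the unexpected staffing change

Immediate cause of the informal staffing dispute: the budget delay.
Further upstream: the communication change, the initial vendor dispute, the unexpected staffing change, the senior vendor change.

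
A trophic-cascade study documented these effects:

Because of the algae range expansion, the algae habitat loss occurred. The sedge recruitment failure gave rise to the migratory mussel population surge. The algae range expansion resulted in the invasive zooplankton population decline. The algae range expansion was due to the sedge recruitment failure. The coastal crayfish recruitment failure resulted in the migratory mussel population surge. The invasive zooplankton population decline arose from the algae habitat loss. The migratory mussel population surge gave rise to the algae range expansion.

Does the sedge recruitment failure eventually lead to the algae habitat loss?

Yes

There is a causal chain: the sedge recruitment failure → the algae range expansion → the algae habitat loss.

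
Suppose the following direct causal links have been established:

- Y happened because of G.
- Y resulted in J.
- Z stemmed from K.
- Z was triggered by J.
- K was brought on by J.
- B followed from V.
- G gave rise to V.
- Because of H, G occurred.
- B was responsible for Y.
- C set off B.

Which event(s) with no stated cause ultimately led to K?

Tracing upstream from K: K ← J ← Y ← G ← H.
A separate upstream branch: K ← J ← Y ← B ← C.
Each of those chain origins has no stated cause.

C, H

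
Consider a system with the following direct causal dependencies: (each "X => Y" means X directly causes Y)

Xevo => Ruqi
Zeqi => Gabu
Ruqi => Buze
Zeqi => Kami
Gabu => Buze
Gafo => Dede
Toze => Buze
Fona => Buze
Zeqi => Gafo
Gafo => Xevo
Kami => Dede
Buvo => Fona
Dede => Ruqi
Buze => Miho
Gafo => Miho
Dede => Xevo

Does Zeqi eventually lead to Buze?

There is a causal chain: Zeqi → Gabu → Buze.

Yes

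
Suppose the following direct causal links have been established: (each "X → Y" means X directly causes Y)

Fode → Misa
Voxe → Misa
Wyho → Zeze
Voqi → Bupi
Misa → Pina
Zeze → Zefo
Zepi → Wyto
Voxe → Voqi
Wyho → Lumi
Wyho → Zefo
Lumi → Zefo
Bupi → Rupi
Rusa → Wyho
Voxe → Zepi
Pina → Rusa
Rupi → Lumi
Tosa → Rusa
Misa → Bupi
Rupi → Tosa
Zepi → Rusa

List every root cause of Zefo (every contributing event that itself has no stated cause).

Fode, Voxe

Tracing upstream from Zefo: Zefo ← Wyho ← Rusa ← Zepi ← Voxe.
A separate upstream branch: Zefo ← Wyho ← Rusa ← Pina ← Misa ← Fode.
Each of those chain origins has no stated cause.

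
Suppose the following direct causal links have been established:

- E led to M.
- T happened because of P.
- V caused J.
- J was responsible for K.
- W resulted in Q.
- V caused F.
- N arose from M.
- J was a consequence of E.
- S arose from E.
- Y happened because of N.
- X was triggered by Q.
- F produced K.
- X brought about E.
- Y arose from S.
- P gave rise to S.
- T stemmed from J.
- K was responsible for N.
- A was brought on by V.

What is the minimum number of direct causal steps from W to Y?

5

Shortest chain: W → Q → X → E → S → Y.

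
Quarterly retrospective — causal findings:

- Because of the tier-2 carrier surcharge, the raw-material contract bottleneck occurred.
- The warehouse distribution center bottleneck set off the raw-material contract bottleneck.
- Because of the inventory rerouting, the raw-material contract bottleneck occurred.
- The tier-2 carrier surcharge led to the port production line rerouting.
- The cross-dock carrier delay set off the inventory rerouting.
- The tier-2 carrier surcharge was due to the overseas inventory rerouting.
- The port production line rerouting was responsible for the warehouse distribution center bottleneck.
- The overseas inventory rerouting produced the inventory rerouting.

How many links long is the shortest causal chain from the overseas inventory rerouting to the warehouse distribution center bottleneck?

Shortest chain: the overseas inventory rerouting → the tier-2 carrier surcharge → the port production line rerouting → the warehouse distribution center bottleneck.

3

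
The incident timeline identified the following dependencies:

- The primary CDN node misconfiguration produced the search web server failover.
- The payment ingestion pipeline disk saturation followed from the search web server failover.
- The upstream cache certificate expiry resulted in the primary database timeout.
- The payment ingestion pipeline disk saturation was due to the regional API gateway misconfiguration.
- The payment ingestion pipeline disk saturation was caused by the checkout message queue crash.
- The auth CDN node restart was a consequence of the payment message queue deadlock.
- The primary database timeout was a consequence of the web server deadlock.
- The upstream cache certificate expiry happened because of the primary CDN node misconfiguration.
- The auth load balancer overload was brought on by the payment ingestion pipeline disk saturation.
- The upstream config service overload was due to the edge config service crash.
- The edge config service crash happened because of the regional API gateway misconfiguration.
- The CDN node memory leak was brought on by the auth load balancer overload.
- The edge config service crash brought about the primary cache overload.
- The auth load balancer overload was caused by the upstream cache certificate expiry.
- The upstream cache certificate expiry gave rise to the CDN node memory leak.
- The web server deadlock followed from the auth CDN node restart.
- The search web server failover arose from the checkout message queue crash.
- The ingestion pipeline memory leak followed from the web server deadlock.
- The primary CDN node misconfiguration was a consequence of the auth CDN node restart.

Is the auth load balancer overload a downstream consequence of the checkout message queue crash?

Yes

There is a causal chain: the checkout message queue crash → the payment ingestion pipeline disk saturation → the auth load balancer overload.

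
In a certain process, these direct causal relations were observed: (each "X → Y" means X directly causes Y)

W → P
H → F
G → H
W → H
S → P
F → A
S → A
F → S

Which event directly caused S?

Upstream contributors include W, H, G, but only F feeds directly into S.

F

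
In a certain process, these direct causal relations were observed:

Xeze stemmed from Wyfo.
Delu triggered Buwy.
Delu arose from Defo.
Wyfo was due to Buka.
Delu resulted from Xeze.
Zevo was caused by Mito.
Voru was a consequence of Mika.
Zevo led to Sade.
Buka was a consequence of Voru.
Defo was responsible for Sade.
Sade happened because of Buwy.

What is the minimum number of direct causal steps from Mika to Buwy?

6

Shortest chain: Mika → Voru → Buka → Wyfo → Xeze → Delu → Buwy.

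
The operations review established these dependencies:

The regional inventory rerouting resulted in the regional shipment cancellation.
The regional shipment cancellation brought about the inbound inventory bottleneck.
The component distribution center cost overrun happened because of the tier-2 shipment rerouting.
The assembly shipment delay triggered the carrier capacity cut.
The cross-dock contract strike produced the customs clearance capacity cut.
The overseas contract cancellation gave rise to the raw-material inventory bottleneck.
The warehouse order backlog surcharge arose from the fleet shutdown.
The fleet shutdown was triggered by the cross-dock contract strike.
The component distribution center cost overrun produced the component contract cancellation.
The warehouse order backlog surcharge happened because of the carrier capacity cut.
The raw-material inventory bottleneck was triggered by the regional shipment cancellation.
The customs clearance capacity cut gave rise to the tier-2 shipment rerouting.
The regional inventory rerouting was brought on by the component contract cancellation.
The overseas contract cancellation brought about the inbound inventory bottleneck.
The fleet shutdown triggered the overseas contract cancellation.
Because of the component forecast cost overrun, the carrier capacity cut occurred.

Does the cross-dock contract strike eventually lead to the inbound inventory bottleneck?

There is a causal chain: the cross-dock contract strike → the fleet shutdown → the overseas contract cancellation → the inbound inventory bottleneck.

Yes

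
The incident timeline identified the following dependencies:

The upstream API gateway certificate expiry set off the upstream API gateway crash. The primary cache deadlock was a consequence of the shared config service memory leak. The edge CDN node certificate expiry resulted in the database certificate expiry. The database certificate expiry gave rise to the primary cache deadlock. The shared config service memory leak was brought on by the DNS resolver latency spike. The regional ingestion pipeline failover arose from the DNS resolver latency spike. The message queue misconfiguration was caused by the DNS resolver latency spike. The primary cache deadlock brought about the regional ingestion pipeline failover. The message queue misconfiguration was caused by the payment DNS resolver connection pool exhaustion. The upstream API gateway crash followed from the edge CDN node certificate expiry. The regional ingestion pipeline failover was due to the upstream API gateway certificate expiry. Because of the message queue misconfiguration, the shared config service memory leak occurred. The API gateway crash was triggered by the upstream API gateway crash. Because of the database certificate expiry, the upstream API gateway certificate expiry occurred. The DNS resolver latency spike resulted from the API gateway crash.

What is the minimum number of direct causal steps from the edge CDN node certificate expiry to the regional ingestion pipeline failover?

3

Shortest chain: the edge CDN node certificate expiry → the database certificate expiry → the upstream API gateway certificate expiry → the regional ingestion pipeline failover.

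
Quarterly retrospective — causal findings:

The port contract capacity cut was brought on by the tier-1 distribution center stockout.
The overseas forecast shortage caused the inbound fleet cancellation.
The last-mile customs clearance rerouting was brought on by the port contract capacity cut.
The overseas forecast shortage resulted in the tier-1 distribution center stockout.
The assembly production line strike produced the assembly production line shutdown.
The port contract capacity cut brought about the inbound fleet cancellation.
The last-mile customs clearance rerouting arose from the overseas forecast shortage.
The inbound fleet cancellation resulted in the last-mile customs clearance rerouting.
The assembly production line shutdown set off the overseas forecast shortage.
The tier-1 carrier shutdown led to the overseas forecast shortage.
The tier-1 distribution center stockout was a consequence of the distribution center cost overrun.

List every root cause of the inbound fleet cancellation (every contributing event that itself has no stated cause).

Tracing upstream from the inbound fleet cancellation: the inbound fleet cancellation ← the port contract capacity cut ← the tier-1 distribution center stockout ← the distribution center cost overrun.
A separate upstream branch: the inbound fleet cancellation ← the overseas forecast shortage ← the assembly production line shutdown ← the assembly production line strike.
A separate upstream branch: the inbound fleet cancellation ← the overseas forecast shortage ← the tier-1 carrier shutdown.
Each of those chain origins has no stated cause.

the assembly production line strike, the distribution center cost overrun, the tier-1 carrier shutdown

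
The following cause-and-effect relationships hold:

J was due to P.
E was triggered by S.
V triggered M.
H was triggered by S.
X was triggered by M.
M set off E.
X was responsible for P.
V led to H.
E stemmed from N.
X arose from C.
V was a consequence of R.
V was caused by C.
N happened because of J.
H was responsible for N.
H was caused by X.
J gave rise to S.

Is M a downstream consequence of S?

No

S leads to H, N, E; M is not among them.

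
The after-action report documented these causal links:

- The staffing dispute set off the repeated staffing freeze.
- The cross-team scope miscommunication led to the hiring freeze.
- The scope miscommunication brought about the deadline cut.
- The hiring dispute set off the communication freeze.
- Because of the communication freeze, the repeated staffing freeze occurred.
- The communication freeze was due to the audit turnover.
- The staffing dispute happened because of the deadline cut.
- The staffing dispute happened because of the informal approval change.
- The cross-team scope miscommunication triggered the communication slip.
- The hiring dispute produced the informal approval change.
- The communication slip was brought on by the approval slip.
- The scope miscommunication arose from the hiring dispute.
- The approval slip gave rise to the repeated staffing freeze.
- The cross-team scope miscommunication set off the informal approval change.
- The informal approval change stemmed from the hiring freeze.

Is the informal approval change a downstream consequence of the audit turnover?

No

The audit turnover leads to the communication freeze, the repeated staffing freeze; the informal approval change is not among them.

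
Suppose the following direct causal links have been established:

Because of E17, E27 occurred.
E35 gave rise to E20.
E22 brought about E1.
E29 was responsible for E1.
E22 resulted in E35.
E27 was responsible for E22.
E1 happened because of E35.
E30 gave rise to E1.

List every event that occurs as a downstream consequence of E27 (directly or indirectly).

E1, E20, E22, E35

Direct effects: E22.
2 steps out: E35, E1.
3 steps out: E20.
Not reachable from it: E17, E30, E29.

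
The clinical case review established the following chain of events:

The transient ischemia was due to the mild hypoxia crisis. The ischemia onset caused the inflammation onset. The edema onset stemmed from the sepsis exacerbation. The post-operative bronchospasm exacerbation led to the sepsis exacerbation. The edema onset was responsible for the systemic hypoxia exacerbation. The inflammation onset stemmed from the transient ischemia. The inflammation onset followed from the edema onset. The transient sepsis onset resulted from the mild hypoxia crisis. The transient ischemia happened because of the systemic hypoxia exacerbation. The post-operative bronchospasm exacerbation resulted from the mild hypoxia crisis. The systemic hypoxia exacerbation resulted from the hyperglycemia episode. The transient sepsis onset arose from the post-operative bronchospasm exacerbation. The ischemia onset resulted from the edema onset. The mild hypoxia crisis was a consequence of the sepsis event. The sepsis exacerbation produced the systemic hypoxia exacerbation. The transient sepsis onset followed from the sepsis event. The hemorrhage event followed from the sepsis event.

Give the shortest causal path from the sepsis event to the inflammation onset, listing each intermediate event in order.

the sepsis event → the mild hypoxia crisis
the mild hypoxia crisis → the transient ischemia
the transient ischemia → the inflammation onset
Length: 3 steps.

the sepsis event → the mild hypoxia crisis → the transient ischemia → the inflammation onset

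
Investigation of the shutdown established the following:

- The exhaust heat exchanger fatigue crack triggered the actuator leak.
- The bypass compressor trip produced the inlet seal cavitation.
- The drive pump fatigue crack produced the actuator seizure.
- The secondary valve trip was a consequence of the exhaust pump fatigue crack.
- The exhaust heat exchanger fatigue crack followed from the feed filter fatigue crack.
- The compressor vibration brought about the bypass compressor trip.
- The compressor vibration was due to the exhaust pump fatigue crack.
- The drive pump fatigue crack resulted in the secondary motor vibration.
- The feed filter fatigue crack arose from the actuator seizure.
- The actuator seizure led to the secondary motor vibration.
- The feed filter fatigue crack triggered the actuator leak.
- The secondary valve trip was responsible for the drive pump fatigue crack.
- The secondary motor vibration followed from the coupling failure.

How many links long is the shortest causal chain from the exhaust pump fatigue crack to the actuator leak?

Shortest chain: the exhaust pump fatigue crack → the secondary valve trip → the drive pump fatigue crack → the actuator seizure → the feed filter fatigue crack → the actuator leak.

5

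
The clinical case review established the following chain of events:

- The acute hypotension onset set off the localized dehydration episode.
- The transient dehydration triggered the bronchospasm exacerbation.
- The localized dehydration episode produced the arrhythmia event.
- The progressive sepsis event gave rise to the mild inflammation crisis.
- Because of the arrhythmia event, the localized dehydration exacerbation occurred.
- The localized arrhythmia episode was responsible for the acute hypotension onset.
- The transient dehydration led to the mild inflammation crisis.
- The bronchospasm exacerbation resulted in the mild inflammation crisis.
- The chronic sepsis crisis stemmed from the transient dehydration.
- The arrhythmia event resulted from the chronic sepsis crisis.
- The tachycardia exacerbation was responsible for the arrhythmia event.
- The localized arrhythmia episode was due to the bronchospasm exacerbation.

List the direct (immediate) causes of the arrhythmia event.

Upstream contributors include the transient dehydration, the bronchospasm exacerbation, the localized arrhythmia episode, the acute hypotension onset, but only the chronic sepsis crisis, the localized dehydration episode, the tachycardia exacerbation feed directly into the arrhythmia event.

the chronic sepsis crisis, the localized dehydration episode, the tachycardia exacerbation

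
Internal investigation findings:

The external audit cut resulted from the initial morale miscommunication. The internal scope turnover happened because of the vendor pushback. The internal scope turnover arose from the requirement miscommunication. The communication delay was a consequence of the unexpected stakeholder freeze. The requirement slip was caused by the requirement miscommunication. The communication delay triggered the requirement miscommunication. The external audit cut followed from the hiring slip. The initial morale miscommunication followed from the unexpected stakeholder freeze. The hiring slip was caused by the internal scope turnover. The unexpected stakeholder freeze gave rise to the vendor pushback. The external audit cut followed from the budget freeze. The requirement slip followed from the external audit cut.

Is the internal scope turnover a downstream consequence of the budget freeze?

The budget freeze leads to the external audit cut, the requirement slip; the internal scope turnover is not among them.

No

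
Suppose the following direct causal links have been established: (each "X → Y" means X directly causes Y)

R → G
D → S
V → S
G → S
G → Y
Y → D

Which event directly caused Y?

Upstream contributors include R, but only G feeds directly into Y.

G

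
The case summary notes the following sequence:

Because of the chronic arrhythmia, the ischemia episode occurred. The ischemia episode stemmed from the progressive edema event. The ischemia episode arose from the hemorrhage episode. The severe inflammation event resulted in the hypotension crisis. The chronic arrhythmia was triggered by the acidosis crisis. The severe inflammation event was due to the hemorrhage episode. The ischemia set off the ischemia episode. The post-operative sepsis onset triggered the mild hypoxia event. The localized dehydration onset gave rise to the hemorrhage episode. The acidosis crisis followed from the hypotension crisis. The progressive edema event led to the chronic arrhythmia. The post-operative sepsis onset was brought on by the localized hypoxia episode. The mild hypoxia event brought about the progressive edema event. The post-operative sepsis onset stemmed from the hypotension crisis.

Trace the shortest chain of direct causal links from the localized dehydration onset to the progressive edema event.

the localized dehydration onset → the hemorrhage episode
the hemorrhage episode → the severe inflammation event
the severe inflammation event → the hypotension crisis
the hypotension crisis → the post-operative sepsis onset
the post-operative sepsis onset → the mild hypoxia event
the mild hypoxia event → the progressive edema event
Length: 6 steps.

the localized dehydration onset → the hemorrhage episode → the severe inflammation event → the hypotension crisis → the post-operative sepsis onset → the mild hypoxia event → the progressive edema event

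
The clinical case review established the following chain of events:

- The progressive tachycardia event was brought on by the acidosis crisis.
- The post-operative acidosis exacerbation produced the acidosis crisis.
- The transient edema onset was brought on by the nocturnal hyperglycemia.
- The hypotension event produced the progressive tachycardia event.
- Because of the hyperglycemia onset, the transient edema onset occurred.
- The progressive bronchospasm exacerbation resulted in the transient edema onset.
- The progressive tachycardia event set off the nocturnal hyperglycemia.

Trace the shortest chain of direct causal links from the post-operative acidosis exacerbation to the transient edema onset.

the post-operative acidosis exacerbation → the acidosis crisis → the progressive tachycardia event → the nocturnal hyperglycemia → the transient edema onset

the post-operative acidosis exacerbation → the acidosis crisis
the acidosis crisis → the progressive tachycardia event
the progressive tachycardia event → the nocturnal hyperglycemia
the nocturnal hyperglycemia → the transient edema onset
Length: 4 steps.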